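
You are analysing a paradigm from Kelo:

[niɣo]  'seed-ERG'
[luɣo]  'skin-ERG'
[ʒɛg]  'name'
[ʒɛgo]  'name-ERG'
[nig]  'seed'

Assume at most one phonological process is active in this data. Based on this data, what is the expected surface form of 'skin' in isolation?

[lug]

The stem for 'seed' ends in [g] in [nig] but [ɣ] in [niɣo].
If /g/ were underlying and a rule turned it into [ɣ] before the ERG suffix, 'name' would also alternate; but it has [g] in both [ʒɛg] and [ʒɛgo].
Therefore /ɣ/ is basic and [g] is derived by word-final hardening (voiced fricatives become stops word-finally).
The one attested form of 'skin', [luɣo], shows underlying /luɣ/. Applying the same rule word-finally gives [lug].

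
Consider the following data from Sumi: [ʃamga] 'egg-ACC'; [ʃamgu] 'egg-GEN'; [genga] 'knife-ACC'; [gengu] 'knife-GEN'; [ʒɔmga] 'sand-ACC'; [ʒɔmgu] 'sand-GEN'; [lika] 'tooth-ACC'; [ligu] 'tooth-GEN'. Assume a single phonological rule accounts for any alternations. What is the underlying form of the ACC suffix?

The ACC suffix surfaces as [-ga] and [-ka], depending on the final segment of the stem.
The GEN suffix, which begins with [g], is invariant after every stem; so [g] is not altered by any rule here.
So the underlying form is /-ka/, and voiceless stops become voiced after a nasal.

/-ka/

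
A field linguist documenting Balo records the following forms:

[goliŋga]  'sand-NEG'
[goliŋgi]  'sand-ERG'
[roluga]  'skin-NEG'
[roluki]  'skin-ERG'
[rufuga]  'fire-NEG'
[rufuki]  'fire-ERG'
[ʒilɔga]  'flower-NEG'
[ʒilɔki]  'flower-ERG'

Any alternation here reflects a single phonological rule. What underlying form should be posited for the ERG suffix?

The ERG suffix surfaces as [-gi] and [-ki], depending on the final segment of the stem.
By contrast the NEG suffix keeps its initial [g] throughout — that segment must be underlying.
The ERG suffix is therefore /-ki/ underlyingly, with post-nasal voicing: voiceless stops become voiced after a nasal.

/-ki/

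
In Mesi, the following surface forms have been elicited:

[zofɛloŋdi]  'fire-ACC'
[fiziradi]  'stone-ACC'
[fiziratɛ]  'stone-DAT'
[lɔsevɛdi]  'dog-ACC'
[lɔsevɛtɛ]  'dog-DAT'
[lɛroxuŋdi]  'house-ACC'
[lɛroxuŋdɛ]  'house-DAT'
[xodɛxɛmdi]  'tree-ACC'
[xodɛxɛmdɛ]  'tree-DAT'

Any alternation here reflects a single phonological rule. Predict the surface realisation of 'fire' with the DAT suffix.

[zofɛloŋdɛ]

The DAT suffix surfaces as [-dɛ] and [-tɛ], depending on the final segment of the stem.
By contrast the ACC suffix keeps its initial [d] throughout — that segment must be underlying.
So the underlying form is /-tɛ/, and voiceless stops become voiced after a nasal.
After 'fire', which ends in a nasal, the suffix surfaces as [-dɛ], giving [zofɛloŋdɛ].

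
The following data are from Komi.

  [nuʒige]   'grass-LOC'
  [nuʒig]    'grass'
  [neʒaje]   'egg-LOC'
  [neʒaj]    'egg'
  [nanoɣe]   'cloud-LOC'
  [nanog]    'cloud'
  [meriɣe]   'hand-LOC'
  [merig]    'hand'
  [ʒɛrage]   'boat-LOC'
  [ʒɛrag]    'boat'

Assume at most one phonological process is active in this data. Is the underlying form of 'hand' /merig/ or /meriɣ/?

/meriɣ/

The stem for 'hand' ends in [ɣ] in [meriɣe] but [g] in [merig].
If /g/ were underlying and a rule turned it into [ɣ] before the LOC suffix, 'boat' would also alternate; but it has [g] in both [ʒɛrage] and [ʒɛrag].
The alternation reflects word-final hardening: voiced fricatives become stops word-finally. /ɣ/ is underlying.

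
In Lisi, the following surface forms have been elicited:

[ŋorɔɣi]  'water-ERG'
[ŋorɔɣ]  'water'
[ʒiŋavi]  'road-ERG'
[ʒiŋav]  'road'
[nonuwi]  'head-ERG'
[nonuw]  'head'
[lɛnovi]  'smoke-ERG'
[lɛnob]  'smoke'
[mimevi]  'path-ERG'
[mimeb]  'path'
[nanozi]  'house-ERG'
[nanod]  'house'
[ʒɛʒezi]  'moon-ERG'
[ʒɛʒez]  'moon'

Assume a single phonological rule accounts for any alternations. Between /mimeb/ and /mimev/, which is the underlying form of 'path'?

'path' shows [v] ~ [b] at the end of the stem ([mimevi] vs [mimeb]).
But 'road' keeps [v] in both environments ([ʒiŋavi], [ʒiŋav]), so there is no rule changing /v/ to [b] in isolation.
The underlying segment must be /b/; voiced stops become fricatives between vowels, yielding [v] there.

/mimeb/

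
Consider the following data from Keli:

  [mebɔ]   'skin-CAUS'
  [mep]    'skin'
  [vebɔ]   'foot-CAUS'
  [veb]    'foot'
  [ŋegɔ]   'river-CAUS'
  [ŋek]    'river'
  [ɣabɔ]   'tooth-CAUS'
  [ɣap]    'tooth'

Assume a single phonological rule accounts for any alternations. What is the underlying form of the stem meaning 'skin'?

/mep/

The root 'skin' surfaces as [mebɔ] and [mep], with a stem-final [b] ~ [p] alternation.
But 'foot' keeps [b] in both environments ([vebɔ], [veb]), so there is no rule changing /b/ to [p] in isolation.
So /p/ is underlying, and a rule of intervocalic voicing — voiceless stops become voiced between vowels — gives [b].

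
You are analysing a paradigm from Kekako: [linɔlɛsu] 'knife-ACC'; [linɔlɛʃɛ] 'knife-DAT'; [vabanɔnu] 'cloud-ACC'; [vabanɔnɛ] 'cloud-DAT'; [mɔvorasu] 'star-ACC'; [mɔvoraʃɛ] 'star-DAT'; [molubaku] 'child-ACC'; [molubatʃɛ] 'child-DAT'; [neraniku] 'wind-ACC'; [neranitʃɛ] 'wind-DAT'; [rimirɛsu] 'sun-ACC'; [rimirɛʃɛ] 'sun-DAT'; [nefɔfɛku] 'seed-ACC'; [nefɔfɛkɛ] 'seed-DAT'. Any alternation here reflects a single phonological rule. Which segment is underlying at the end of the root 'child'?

'child' shows [k] ~ [tʃ] at the end of the stem ([molubaku] vs [molubatʃɛ]).
But 'seed' keeps [k] in both environments ([nefɔfɛku], [nefɔfɛkɛ]), so there is no rule changing /k/ to [tʃ] before the DAT suffix.
The underlying segment must be /tʃ/; palato-alveolar /tʃ/ and /ʃ/ become [k] and [s] when no front vowel follows, yielding [k] there.

/tʃ/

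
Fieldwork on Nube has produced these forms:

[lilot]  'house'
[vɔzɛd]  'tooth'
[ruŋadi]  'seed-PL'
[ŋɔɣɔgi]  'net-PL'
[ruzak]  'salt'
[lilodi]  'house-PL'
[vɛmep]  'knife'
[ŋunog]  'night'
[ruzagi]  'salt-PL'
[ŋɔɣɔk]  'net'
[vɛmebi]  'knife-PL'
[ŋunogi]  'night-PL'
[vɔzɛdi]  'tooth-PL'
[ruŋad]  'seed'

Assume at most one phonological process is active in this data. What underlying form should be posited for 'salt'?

The stem for 'salt' ends in [g] in [ruzagi] but [k] in [ruzak].
Compare 'night', with invariant [g] in [ŋunogi] and [ŋunog]: an analysis with underlying /g/ and a rule producing [k] in isolation would wrongly predict alternation here too.
The underlying segment must be /k/; voiceless stops become voiced between vowels, yielding [g] there.
The underlying form of 'salt' is therefore /ruzak/.

/ruzak/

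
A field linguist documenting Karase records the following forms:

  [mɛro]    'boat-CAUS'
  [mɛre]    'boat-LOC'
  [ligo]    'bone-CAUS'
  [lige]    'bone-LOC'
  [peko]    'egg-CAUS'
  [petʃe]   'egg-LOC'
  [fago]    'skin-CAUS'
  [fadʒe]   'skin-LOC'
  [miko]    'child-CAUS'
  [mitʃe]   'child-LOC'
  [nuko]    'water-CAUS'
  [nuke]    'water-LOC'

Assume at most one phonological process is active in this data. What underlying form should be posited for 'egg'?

/petʃ/

The root 'egg' surfaces as [peko] and [petʃe], with a stem-final [k] ~ [tʃ] alternation.
If /k/ were underlying and a rule turned it into [tʃ] before the LOC suffix, 'water' would also alternate; but it has [k] in both [nuko] and [nuke].
The alternation reflects depalatalization: palato-alveolar /tʃ/ and /dʒ/ become [k] and [g] when no front vowel follows. /tʃ/ is underlying.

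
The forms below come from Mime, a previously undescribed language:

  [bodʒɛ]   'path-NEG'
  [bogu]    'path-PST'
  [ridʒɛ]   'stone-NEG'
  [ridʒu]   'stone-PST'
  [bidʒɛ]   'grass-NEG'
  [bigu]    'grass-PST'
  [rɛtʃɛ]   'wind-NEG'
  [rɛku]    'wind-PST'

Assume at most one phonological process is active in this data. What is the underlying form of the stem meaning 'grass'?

/big/

In [bidʒɛ] and [bigu] the final segment of 'grass' alternates: [dʒ] ~ [g].
If /dʒ/ were underlying and a rule turned it into [g] before the PST suffix, 'stone' would also alternate; but it has [dʒ] in both [ridʒɛ] and [ridʒu].
So /g/ is underlying, and a rule of palatalization before a front vowel — /k/ and /g/ become palato-alveolar [tʃ] and [dʒ] before a front vowel — gives [dʒ].
The underlying form of 'grass' is therefore /big/.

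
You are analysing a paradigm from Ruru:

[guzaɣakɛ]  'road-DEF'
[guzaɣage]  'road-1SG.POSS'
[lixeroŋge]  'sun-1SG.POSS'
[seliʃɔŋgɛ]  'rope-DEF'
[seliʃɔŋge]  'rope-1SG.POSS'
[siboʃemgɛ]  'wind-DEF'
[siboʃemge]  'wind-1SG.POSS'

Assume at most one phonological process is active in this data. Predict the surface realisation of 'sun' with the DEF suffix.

The DEF suffix surfaces as [-gɛ] and [-kɛ], depending on the final segment of the stem.
The 1SG.POSS suffix, which begins with [g], is invariant after every stem; so [g] is not altered by any rule here.
So the underlying form is /-kɛ/, and voiceless stops become voiced after a nasal.
After 'sun', which ends in a nasal, the suffix surfaces as [-gɛ], giving [lixeroŋgɛ].

[lixeroŋgɛ]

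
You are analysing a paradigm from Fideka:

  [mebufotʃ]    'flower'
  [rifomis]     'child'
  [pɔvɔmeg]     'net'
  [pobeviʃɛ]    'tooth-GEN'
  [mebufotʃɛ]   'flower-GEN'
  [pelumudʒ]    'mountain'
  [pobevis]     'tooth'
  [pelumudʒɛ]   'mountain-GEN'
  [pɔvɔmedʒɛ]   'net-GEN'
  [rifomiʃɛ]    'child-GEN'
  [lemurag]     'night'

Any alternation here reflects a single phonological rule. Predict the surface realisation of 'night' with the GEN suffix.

The stem for 'net' ends in [dʒ] in [pɔvɔmedʒɛ] but [g] in [pɔvɔmeg].
If /dʒ/ were underlying and a rule turned it into [g] in isolation, 'mountain' would also alternate; but it has [dʒ] in both [pelumudʒɛ] and [pelumudʒ].
The underlying segment must be /g/; /g/ and /s/ become palato-alveolar [dʒ] and [ʃ] before a front vowel, yielding [dʒ] there.
From [lemurag] the stem 'night' is /lemurag/; before a front vowel this yields [lemuradʒɛ].

[lemuradʒɛ]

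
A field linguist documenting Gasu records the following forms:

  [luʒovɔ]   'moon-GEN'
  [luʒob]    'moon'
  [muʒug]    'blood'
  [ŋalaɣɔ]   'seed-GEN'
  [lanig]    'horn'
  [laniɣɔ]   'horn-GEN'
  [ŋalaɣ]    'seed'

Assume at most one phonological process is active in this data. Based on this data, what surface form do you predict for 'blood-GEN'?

The stem for 'horn' ends in [g] in [lanig] but [ɣ] in [laniɣɔ].
The stem 'seed' ([ŋalaɣ], [ŋalaɣɔ]) shows [ɣ] unchanged in both environments, so [ɣ] cannot be basic with [g] derived in isolation.
The underlying segment must be /g/; voiced stops become fricatives between vowels, yielding [ɣ] there.
The one attested form of 'blood', [muʒug], shows underlying /muʒug/. Applying the same rule between vowels gives [muʒuɣɔ].

[muʒuɣɔ]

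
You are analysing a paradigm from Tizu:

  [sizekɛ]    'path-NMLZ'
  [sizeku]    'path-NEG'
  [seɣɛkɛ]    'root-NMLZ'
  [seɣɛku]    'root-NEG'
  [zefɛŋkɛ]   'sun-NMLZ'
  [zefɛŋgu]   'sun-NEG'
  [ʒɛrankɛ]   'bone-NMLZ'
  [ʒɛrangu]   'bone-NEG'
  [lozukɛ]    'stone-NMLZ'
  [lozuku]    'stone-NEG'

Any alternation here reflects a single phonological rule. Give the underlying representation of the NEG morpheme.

The NEG suffix surfaces as [-gu] and [-ku], depending on the final segment of the stem.
By contrast the NMLZ suffix keeps its initial [k] throughout — that segment must be underlying.
So the underlying form is /-gu/, and voiced stops become voiceless after a vowel.

/-gu/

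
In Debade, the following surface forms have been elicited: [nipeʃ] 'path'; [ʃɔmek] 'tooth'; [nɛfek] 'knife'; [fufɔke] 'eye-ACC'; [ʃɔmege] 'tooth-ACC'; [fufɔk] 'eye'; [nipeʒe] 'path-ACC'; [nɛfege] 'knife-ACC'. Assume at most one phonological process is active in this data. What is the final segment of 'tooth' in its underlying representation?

The root 'tooth' surfaces as [ʃɔmek] and [ʃɔmege], with a stem-final [k] ~ [g] alternation.
Compare 'eye', with invariant [k] in [fufɔk] and [fufɔke]: an analysis with underlying /k/ and a rule producing [g] before the ACC suffix would wrongly predict alternation here too.
The underlying segment must be /g/; voiced obstruents become voiceless word-finally, yielding [k] there.

/g/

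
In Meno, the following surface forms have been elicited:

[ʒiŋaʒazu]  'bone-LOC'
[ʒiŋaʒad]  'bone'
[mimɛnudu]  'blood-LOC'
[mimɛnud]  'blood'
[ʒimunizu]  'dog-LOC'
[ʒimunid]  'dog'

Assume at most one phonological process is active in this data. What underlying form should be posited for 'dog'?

The root 'dog' surfaces as [ʒimunizu] and [ʒimunid], with a stem-final [z] ~ [d] alternation.
But 'blood' keeps [d] in both environments ([mimɛnudu], [mimɛnud]), so there is no rule changing /d/ to [z] before the LOC suffix.
The underlying segment must be /z/; voiced fricatives become stops word-finally, yielding [d] there.
The underlying form of 'dog' is therefore /ʒimuniz/.

/ʒimuniz/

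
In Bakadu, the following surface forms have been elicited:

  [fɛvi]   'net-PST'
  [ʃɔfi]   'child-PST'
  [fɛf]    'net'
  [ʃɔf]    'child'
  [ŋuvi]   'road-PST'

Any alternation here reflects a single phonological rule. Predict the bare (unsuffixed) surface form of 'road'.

[ŋuf]

In [fɛvi] and [fɛf] the final segment of 'net' alternates: [v] ~ [f].
But 'child' keeps [f] in both environments ([ʃɔfi], [ʃɔf]), so there is no rule changing /f/ to [v] before the PST suffix.
Therefore /v/ is basic and [f] is derived by word-final obstruent devoicing (voiced obstruents become voiceless word-finally).
The one attested form of 'road', [ŋuvi], shows underlying /ŋuv/. Applying the same rule word-finally gives [ŋuf].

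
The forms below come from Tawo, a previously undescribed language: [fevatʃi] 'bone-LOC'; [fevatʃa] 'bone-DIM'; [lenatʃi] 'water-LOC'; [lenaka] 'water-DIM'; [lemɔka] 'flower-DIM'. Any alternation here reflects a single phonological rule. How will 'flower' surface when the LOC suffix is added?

[lemɔtʃi]

The root 'water' surfaces as [lenatʃi] and [lenaka], with a stem-final [tʃ] ~ [k] alternation.
Compare 'bone', with invariant [tʃ] in [fevatʃi] and [fevatʃa]: an analysis with underlying /tʃ/ and a rule producing [k] before the DIM suffix would wrongly predict alternation here too.
The underlying segment must be /k/; /k/ becomes palato-alveolar [tʃ] before a front vowel, yielding [tʃ] there.
From [lemɔka] the stem 'flower' is /lemɔk/; before a front vowel this yields [lemɔtʃi].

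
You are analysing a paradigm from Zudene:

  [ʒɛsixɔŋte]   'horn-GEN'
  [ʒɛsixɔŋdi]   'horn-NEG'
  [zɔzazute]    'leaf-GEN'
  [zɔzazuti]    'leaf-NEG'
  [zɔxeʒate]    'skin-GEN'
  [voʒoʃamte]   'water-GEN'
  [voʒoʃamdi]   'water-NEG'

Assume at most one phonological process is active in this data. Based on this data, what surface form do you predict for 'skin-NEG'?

[zɔxeʒati]

The NEG morpheme has two allomorphs, [-di] and [-ti].
By contrast the GEN suffix keeps its initial [t] throughout — that segment must be underlying.
So the underlying form is /-di/, and voiced stops become voiceless after a vowel.
After 'skin', which ends in a vowel, the suffix surfaces as [-ti], giving [zɔxeʒati].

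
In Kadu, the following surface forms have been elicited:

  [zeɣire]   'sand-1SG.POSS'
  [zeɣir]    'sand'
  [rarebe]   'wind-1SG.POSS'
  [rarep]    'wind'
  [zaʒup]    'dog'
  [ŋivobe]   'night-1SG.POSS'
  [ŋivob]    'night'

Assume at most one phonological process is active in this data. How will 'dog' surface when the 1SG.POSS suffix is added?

[zaʒube]

'wind' shows [b] ~ [p] at the end of the stem ([rarebe] vs [rarep]).
If /b/ were underlying and a rule turned it into [p] in isolation, 'night' would also alternate; but it has [b] in both [ŋivobe] and [ŋivob].
The alternation reflects intervocalic voicing: voiceless stops become voiced between vowels. /p/ is underlying.
The one attested form of 'dog', [zaʒup], shows underlying /zaʒup/. Applying the same rule between vowels gives [zaʒube].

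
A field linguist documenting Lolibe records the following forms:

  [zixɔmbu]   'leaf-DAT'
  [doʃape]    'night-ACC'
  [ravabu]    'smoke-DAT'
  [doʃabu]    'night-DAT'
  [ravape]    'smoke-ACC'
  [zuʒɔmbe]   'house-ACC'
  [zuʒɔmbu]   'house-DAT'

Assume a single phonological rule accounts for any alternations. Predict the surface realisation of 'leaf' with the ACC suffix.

The ACC morpheme has two allomorphs, [-be] and [-pe].
By contrast the DAT suffix keeps its initial [b] throughout — that segment must be underlying.
So the underlying form is /-pe/, and voiceless stops become voiced after a nasal.
After 'leaf', which ends in a nasal, the suffix surfaces as [-be], giving [zixɔmbe].

[zixɔmbe]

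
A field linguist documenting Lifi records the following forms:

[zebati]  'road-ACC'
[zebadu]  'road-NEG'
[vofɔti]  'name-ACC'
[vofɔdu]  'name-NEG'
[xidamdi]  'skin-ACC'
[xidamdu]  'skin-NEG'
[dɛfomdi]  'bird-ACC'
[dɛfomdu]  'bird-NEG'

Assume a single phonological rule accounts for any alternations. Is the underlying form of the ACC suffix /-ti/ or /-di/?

The ACC suffix surfaces as [-di] and [-ti], depending on the final segment of the stem.
By contrast the NEG suffix keeps its initial [d] throughout — that segment must be underlying.
The ACC suffix is therefore /-ti/ underlyingly, with post-nasal voicing: voiceless stops become voiced after a nasal.

/-ti/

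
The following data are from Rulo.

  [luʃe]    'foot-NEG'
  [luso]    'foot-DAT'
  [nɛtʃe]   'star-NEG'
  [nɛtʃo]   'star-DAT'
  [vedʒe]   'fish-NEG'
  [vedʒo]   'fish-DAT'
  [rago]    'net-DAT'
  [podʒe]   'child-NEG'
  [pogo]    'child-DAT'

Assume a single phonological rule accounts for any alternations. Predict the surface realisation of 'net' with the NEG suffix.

[radʒe]

The stem for 'child' ends in [dʒ] in [podʒe] but [g] in [pogo].
The stem 'fish' ([vedʒe], [vedʒo]) shows [dʒ] unchanged in both environments, so [dʒ] cannot be basic with [g] derived before the DAT suffix.
So /g/ is underlying, and a rule of palatalization before a front vowel — /g/ and /s/ become palato-alveolar [dʒ] and [ʃ] before a front vowel — gives [dʒ].
From [rago] the stem 'net' is /rag/; before a front vowel this yields [radʒe].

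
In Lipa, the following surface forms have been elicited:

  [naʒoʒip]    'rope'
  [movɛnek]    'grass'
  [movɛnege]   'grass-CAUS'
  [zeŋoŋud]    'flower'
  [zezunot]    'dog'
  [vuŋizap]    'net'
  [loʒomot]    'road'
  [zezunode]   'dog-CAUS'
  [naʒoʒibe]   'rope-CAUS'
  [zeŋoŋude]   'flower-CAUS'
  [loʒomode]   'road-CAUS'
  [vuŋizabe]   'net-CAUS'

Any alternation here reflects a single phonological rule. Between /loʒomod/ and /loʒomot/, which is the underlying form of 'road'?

The root 'road' surfaces as [loʒomot] and [loʒomode], with a stem-final [t] ~ [d] alternation.
Compare 'flower', with invariant [d] in [zeŋoŋud] and [zeŋoŋude]: an analysis with underlying /d/ and a rule producing [t] in isolation would wrongly predict alternation here too.
The underlying segment must be /t/; voiceless stops become voiced between vowels, yielding [d] there.

/loʒomot/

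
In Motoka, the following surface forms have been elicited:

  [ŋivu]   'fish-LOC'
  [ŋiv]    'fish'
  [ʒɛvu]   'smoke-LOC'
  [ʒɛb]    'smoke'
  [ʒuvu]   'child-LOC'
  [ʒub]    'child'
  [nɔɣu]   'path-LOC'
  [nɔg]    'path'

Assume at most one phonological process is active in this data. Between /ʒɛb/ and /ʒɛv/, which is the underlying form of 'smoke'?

The stem for 'smoke' ends in [v] in [ʒɛvu] but [b] in [ʒɛb].
But 'fish' keeps [v] in both environments ([ŋivu], [ŋiv]), so there is no rule changing /v/ to [b] in isolation.
The underlying segment must be /b/; voiced stops become fricatives between vowels, yielding [v] there.

/ʒɛb/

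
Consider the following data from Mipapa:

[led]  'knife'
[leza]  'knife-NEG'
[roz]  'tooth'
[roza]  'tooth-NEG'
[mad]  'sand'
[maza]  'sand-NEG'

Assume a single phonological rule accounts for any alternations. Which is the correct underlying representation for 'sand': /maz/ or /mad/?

/mad/

In [mad] and [maza] the final segment of 'sand' alternates: [d] ~ [z].
The stem 'tooth' ([roz], [roza]) shows [z] unchanged in both environments, so [z] cannot be basic with [d] derived in isolation.
The underlying segment must be /d/; voiced stops become fricatives between vowels, yielding [z] there.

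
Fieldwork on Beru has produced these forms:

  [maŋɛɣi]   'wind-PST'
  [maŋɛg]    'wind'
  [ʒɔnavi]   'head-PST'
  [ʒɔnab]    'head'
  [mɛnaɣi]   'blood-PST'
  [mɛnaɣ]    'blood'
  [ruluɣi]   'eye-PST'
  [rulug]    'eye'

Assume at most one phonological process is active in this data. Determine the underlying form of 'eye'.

The root 'eye' surfaces as [ruluɣi] and [rulug], with a stem-final [ɣ] ~ [g] alternation.
Compare 'blood', with invariant [ɣ] in [mɛnaɣi] and [mɛnaɣ]: an analysis with underlying /ɣ/ and a rule producing [g] in isolation would wrongly predict alternation here too.
Therefore /g/ is basic and [ɣ] is derived by intervocalic spirantization (voiced stops become fricatives between vowels).
So 'eye' = /rulug/.

/rulug/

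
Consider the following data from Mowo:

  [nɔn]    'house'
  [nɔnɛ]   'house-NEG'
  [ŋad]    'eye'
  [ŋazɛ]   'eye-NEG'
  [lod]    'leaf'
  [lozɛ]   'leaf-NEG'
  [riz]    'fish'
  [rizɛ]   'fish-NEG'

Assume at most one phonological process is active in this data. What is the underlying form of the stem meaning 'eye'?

/ŋad/

The root 'eye' surfaces as [ŋad] and [ŋazɛ], with a stem-final [d] ~ [z] alternation.
If /z/ were underlying and a rule turned it into [d] in isolation, 'fish' would also alternate; but it has [z] in both [riz] and [rizɛ].
The alternation reflects intervocalic spirantization: voiced stops become fricatives between vowels. /d/ is underlying.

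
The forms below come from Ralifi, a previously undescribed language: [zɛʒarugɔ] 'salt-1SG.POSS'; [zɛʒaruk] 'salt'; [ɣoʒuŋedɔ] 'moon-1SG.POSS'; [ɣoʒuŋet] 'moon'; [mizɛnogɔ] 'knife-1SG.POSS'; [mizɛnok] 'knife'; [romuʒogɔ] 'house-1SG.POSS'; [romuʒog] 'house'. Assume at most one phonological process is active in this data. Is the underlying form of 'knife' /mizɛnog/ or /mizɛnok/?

The root 'knife' surfaces as [mizɛnogɔ] and [mizɛnok], with a stem-final [g] ~ [k] alternation.
Compare 'house', with invariant [g] in [romuʒogɔ] and [romuʒog]: an analysis with underlying /g/ and a rule producing [k] in isolation would wrongly predict alternation here too.
Therefore /k/ is basic and [g] is derived by intervocalic voicing (voiceless stops become voiced between vowels).

/mizɛnok/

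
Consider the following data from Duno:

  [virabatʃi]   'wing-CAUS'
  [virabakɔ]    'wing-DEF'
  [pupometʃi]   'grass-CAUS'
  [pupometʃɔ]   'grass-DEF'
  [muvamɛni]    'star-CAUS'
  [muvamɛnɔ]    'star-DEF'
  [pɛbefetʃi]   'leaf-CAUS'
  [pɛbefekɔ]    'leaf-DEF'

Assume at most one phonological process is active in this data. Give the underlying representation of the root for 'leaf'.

In [pɛbefetʃi] and [pɛbefekɔ] the final segment of 'leaf' alternates: [tʃ] ~ [k].
But 'grass' keeps [tʃ] in both environments ([pupometʃi], [pupometʃɔ]), so there is no rule changing /tʃ/ to [k] before the DEF suffix.
The underlying segment must be /k/; /k/ becomes palato-alveolar [tʃ] before a front vowel, yielding [tʃ] there.
So 'leaf' = /pɛbefek/.

/pɛbefek/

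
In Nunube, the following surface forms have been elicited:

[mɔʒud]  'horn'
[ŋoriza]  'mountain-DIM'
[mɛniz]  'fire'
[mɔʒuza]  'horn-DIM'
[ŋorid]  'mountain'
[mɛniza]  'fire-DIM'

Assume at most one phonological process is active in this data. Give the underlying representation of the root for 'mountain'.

/ŋorid/

The root 'mountain' surfaces as [ŋorid] and [ŋoriza], with a stem-final [d] ~ [z] alternation.
The stem 'fire' ([mɛniz], [mɛniza]) shows [z] unchanged in both environments, so [z] cannot be basic with [d] derived in isolation.
So /d/ is underlying, and a rule of intervocalic spirantization — voiced stops become fricatives between vowels — gives [z].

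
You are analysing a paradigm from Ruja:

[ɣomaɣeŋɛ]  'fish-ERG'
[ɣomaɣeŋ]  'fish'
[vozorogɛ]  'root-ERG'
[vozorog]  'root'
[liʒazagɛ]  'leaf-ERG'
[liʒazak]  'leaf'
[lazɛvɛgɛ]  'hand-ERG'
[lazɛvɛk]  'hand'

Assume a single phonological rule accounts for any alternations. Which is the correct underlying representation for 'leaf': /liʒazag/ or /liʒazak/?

/liʒazak/

The stem for 'leaf' ends in [g] in [liʒazagɛ] but [k] in [liʒazak].
The stem 'root' ([vozorogɛ], [vozorog]) shows [g] unchanged in both environments, so [g] cannot be basic with [k] derived in isolation.
Therefore /k/ is basic and [g] is derived by intervocalic voicing (voiceless stops become voiced between vowels).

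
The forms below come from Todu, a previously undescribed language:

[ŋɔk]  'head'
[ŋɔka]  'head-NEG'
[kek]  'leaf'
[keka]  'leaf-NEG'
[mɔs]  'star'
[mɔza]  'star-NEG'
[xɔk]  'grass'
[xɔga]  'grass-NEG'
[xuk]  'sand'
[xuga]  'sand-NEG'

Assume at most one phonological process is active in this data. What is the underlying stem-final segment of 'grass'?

/g/

The root 'grass' surfaces as [xɔk] and [xɔga], with a stem-final [k] ~ [g] alternation.
Compare 'head', with invariant [k] in [ŋɔk] and [ŋɔka]: an analysis with underlying /k/ and a rule producing [g] before the NEG suffix would wrongly predict alternation here too.
The underlying segment must be /g/; voiced obstruents become voiceless word-finally, yielding [k] there.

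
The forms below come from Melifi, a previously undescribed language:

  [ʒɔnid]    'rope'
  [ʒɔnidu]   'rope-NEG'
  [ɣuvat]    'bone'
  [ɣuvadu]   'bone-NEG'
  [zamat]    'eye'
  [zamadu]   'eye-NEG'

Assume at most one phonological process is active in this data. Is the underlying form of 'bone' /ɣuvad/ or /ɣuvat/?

/ɣuvat/

In [ɣuvat] and [ɣuvadu] the final segment of 'bone' alternates: [t] ~ [d].
If /d/ were underlying and a rule turned it into [t] in isolation, 'rope' would also alternate; but it has [d] in both [ʒɔnid] and [ʒɔnidu].
The alternation reflects intervocalic voicing: voiceless stops become voiced between vowels. /t/ is underlying.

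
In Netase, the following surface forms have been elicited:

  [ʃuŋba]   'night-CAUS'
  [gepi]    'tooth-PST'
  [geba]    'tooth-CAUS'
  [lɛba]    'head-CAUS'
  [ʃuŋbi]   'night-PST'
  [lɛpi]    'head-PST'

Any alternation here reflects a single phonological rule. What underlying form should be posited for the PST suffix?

/-pi/

The PST morpheme has two allomorphs, [-bi] and [-pi].
The CAUS suffix, which begins with [b], is invariant after every stem; so [b] is not altered by any rule here.
The PST suffix is therefore /-pi/ underlyingly, with post-nasal voicing: voiceless stops become voiced after a nasal.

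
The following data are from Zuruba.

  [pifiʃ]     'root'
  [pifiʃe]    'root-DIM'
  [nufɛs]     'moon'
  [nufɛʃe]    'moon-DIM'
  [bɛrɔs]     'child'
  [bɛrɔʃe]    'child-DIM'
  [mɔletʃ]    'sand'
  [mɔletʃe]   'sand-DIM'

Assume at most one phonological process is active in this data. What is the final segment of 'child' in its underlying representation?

/s/

The root 'child' surfaces as [bɛrɔs] and [bɛrɔʃe], with a stem-final [s] ~ [ʃ] alternation.
The stem 'root' ([pifiʃ], [pifiʃe]) shows [ʃ] unchanged in both environments, so [ʃ] cannot be basic with [s] derived in isolation.
The underlying segment must be /s/; /s/ becomes palato-alveolar [ʃ] before a front vowel, yielding [ʃ] there.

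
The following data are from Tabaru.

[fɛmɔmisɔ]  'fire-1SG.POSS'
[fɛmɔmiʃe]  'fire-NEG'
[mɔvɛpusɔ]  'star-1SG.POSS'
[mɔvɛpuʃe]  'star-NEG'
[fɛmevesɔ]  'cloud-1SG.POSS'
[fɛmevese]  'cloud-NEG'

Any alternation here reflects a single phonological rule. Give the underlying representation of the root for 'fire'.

'fire' shows [s] ~ [ʃ] at the end of the stem ([fɛmɔmisɔ] vs [fɛmɔmiʃe]).
If /s/ were underlying and a rule turned it into [ʃ] before the NEG suffix, 'cloud' would also alternate; but it has [s] in both [fɛmevesɔ] and [fɛmevese].
The alternation reflects depalatalization: palato-alveolar /ʃ/ becomes [s] when no front vowel follows. /ʃ/ is underlying.
The underlying form of 'fire' is therefore /fɛmɔmiʃ/.

/fɛmɔmiʃ/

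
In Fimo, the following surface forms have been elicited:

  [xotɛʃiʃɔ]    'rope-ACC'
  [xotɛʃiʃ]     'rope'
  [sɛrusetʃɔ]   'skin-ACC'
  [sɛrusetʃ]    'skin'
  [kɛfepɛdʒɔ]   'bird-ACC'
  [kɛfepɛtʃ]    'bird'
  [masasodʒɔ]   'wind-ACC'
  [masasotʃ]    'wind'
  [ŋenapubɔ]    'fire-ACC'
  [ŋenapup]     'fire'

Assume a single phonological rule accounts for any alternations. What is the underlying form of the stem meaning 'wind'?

In [masasodʒɔ] and [masasotʃ] the final segment of 'wind' alternates: [dʒ] ~ [tʃ].
Compare 'skin', with invariant [tʃ] in [sɛrusetʃɔ] and [sɛrusetʃ]: an analysis with underlying /tʃ/ and a rule producing [dʒ] before the ACC suffix would wrongly predict alternation here too.
The underlying segment must be /dʒ/; voiced obstruents become voiceless word-finally, yielding [tʃ] there.

/masasodʒ/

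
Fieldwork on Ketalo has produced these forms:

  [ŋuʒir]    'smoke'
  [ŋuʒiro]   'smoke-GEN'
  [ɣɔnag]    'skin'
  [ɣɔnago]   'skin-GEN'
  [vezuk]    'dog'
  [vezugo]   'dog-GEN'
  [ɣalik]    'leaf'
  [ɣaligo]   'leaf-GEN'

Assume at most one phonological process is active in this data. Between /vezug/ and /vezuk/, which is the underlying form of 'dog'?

/vezuk/

The root 'dog' surfaces as [vezuk] and [vezugo], with a stem-final [k] ~ [g] alternation.
If /g/ were underlying and a rule turned it into [k] in isolation, 'skin' would also alternate; but it has [g] in both [ɣɔnag] and [ɣɔnago].
The alternation reflects intervocalic voicing: voiceless stops become voiced between vowels. /k/ is underlying.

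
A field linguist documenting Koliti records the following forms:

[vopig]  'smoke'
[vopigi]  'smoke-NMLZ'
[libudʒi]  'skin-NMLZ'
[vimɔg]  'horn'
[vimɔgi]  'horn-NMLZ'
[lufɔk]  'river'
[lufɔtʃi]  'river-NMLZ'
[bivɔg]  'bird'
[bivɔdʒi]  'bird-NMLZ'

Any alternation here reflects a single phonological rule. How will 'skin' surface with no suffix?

In [bivɔg] and [bivɔdʒi] the final segment of 'bird' alternates: [g] ~ [dʒ].
If /g/ were underlying and a rule turned it into [dʒ] before the NMLZ suffix, 'smoke' would also alternate; but it has [g] in both [vopig] and [vopigi].
Therefore /dʒ/ is basic and [g] is derived by depalatalization (palato-alveolar /tʃ/ and /dʒ/ become [k] and [g] when no front vowel follows).
The one attested form of 'skin', [libudʒi], shows underlying /libudʒ/. Applying the same rule when no front vowel follows gives [libug].

[libug]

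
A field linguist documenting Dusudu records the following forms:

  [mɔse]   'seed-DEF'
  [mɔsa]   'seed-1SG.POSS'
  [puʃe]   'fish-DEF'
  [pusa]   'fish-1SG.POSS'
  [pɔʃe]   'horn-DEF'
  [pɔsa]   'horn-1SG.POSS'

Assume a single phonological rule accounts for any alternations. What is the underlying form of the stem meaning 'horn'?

In [pɔʃe] and [pɔsa] the final segment of 'horn' alternates: [ʃ] ~ [s].
If /s/ were underlying and a rule turned it into [ʃ] before the DEF suffix, 'seed' would also alternate; but it has [s] in both [mɔse] and [mɔsa].
The underlying segment must be /ʃ/; palato-alveolar /ʃ/ becomes [s] when no front vowel follows, yielding [s] there.

/pɔʃ/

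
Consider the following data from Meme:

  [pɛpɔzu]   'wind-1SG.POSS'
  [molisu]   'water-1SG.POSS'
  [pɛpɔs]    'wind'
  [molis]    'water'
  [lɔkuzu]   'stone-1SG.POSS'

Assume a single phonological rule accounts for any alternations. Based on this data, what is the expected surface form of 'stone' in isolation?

The stem for 'wind' ends in [z] in [pɛpɔzu] but [s] in [pɛpɔs].
If /s/ were underlying and a rule turned it into [z] before the 1SG.POSS suffix, 'water' would also alternate; but it has [s] in both [molisu] and [molis].
So /z/ is underlying, and a rule of word-final obstruent devoicing — voiced obstruents become voiceless word-finally — gives [s].
From [lɔkuzu] the stem 'stone' is /lɔkuz/; word-finally this yields [lɔkus].

[lɔkus]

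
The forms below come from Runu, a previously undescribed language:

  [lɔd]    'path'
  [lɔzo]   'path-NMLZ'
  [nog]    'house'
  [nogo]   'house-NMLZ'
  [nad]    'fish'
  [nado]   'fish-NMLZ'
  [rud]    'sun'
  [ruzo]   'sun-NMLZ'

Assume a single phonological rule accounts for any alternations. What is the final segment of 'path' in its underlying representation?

'path' shows [d] ~ [z] at the end of the stem ([lɔd] vs [lɔzo]).
But 'fish' keeps [d] in both environments ([nad], [nado]), so there is no rule changing /d/ to [z] before the NMLZ suffix.
The underlying segment must be /z/; voiced fricatives become stops word-finally, yielding [d] there.

/z/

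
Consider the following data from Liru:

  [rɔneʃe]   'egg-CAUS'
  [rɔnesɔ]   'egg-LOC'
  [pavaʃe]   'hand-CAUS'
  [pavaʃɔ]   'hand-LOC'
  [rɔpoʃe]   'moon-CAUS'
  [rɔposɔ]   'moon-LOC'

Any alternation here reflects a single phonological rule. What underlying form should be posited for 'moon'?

/rɔpos/

The root 'moon' surfaces as [rɔpoʃe] and [rɔposɔ], with a stem-final [ʃ] ~ [s] alternation.
Compare 'hand', with invariant [ʃ] in [pavaʃe] and [pavaʃɔ]: an analysis with underlying /ʃ/ and a rule producing [s] before the LOC suffix would wrongly predict alternation here too.
So /s/ is underlying, and a rule of palatalization before a front vowel — /s/ becomes palato-alveolar [ʃ] before a front vowel — gives [ʃ].
The underlying form of 'moon' is therefore /rɔpos/.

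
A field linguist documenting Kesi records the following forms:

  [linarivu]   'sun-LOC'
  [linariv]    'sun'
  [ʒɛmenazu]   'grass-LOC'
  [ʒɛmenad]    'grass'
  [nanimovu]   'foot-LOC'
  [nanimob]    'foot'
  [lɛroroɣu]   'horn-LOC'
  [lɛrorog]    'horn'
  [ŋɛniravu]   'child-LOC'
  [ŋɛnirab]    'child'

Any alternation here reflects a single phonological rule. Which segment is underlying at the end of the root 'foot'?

/b/

In [nanimovu] and [nanimob] the final segment of 'foot' alternates: [v] ~ [b].
If /v/ were underlying and a rule turned it into [b] in isolation, 'sun' would also alternate; but it has [v] in both [linarivu] and [linariv].
Therefore /b/ is basic and [v] is derived by intervocalic spirantization (voiced stops become fricatives between vowels).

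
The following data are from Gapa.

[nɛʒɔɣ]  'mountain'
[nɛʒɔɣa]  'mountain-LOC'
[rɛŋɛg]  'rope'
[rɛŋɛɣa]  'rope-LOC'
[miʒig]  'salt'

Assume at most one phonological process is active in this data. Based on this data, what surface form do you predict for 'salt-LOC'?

[miʒiɣa]

The root 'rope' surfaces as [rɛŋɛg] and [rɛŋɛɣa], with a stem-final [g] ~ [ɣ] alternation.
But 'mountain' keeps [ɣ] in both environments ([nɛʒɔɣ], [nɛʒɔɣa]), so there is no rule changing /ɣ/ to [g] in isolation.
So /g/ is underlying, and a rule of intervocalic spirantization — voiced stops become fricatives between vowels — gives [ɣ].
From [miʒig] the stem 'salt' is /miʒig/; between vowels this yields [miʒiɣa].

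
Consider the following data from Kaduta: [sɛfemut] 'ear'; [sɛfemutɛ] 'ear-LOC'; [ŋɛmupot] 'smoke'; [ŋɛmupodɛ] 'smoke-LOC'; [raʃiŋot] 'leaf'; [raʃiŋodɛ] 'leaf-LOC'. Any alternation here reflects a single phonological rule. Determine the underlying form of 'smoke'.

'smoke' shows [t] ~ [d] at the end of the stem ([ŋɛmupot] vs [ŋɛmupodɛ]).
The stem 'ear' ([sɛfemut], [sɛfemutɛ]) shows [t] unchanged in both environments, so [t] cannot be basic with [d] derived before the LOC suffix.
Therefore /d/ is basic and [t] is derived by word-final obstruent devoicing (voiced obstruents become voiceless word-finally).
So 'smoke' = /ŋɛmupod/.

/ŋɛmupod/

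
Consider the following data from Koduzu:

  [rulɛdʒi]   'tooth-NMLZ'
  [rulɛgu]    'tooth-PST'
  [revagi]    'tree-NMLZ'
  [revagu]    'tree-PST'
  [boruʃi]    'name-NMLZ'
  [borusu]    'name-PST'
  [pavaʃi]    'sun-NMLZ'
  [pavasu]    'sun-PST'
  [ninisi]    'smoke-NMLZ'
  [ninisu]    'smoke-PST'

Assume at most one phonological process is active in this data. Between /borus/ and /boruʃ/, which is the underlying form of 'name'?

/boruʃ/

The root 'name' surfaces as [boruʃi] and [borusu], with a stem-final [ʃ] ~ [s] alternation.
But 'smoke' keeps [s] in both environments ([ninisi], [ninisu]), so there is no rule changing /s/ to [ʃ] before the NMLZ suffix.
Therefore /ʃ/ is basic and [s] is derived by depalatalization (palato-alveolar /dʒ/ and /ʃ/ become [g] and [s] when no front vowel follows).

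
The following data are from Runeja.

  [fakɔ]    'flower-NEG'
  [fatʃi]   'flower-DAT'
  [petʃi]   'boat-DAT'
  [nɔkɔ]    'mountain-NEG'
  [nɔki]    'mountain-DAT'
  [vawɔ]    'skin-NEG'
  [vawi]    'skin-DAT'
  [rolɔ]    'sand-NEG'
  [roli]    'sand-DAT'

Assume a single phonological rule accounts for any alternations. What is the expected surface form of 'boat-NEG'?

The stem for 'flower' ends in [k] in [fakɔ] but [tʃ] in [fatʃi].
If /k/ were underlying and a rule turned it into [tʃ] before the DAT suffix, 'mountain' would also alternate; but it has [k] in both [nɔkɔ] and [nɔki].
Therefore /tʃ/ is basic and [k] is derived by depalatalization (palato-alveolar /tʃ/ becomes [k] when no front vowel follows).
The one attested form of 'boat', [petʃi], shows underlying /petʃ/. Applying the same rule when no front vowel follows gives [pekɔ].

[pekɔ]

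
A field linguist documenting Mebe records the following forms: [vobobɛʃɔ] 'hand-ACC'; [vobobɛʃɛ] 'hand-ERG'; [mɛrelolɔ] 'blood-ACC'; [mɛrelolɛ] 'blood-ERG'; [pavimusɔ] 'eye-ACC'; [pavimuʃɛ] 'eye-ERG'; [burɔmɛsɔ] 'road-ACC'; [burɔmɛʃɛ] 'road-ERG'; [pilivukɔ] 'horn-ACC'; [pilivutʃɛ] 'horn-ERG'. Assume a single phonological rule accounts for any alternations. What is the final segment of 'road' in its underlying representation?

In [burɔmɛsɔ] and [burɔmɛʃɛ] the final segment of 'road' alternates: [s] ~ [ʃ].
If /ʃ/ were underlying and a rule turned it into [s] before the ACC suffix, 'hand' would also alternate; but it has [ʃ] in both [vobobɛʃɔ] and [vobobɛʃɛ].
The underlying segment must be /s/; /k/ and /s/ become palato-alveolar [tʃ] and [ʃ] before a front vowel, yielding [ʃ] there.

/s/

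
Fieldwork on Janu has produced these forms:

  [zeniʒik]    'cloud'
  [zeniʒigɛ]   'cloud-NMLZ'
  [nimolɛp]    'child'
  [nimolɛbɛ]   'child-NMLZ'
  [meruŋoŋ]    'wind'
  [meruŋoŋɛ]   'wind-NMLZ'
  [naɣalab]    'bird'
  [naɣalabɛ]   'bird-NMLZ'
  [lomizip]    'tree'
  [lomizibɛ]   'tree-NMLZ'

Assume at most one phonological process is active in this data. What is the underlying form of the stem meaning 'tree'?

The stem for 'tree' ends in [p] in [lomizip] but [b] in [lomizibɛ].
Compare 'bird', with invariant [b] in [naɣalab] and [naɣalabɛ]: an analysis with underlying /b/ and a rule producing [p] in isolation would wrongly predict alternation here too.
The alternation reflects intervocalic voicing: voiceless stops become voiced between vowels. /p/ is underlying.
Hence 'tree' is /lomizip/ underlyingly.

/lomizip/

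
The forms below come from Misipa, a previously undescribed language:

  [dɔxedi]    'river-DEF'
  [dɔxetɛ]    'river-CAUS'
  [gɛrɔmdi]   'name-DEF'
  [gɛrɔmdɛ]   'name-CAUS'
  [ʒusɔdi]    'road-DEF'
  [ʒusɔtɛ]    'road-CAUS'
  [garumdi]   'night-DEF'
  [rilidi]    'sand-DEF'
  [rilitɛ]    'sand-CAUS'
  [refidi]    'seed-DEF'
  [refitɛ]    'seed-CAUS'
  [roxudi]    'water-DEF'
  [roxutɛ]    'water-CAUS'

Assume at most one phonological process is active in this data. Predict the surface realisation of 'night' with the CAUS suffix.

[garumdɛ]

The CAUS morpheme has two allomorphs, [-dɛ] and [-tɛ].
By contrast the DEF suffix keeps its initial [d] throughout — that segment must be underlying.
The CAUS suffix is therefore /-tɛ/ underlyingly, with post-nasal voicing: voiceless stops become voiced after a nasal.
After 'night', which ends in a nasal, the suffix surfaces as [-dɛ], giving [garumdɛ].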